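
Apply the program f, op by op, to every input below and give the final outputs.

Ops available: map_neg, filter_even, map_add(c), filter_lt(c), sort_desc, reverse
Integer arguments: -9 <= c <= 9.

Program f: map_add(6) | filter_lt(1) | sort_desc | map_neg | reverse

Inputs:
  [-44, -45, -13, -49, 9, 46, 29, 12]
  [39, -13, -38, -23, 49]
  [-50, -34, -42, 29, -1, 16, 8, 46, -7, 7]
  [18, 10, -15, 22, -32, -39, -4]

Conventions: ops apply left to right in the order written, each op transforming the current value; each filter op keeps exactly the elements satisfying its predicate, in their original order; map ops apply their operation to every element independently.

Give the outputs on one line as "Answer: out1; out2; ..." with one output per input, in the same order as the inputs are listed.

[43, 39, 38, 7]; [32, 17, 7]; [44, 36, 28, 1]; [33, 26, 9]

Execution, op by op:
  [-44, -45, -13, -49, 9, 46, 29, 12] -> [-38, -39, -7, -43, 15, 52, 35, 18] -> [-38, -39, -7, -43] -> [-7, -38, -39, -43] -> [7, 38, 39, 43] -> [43, 39, 38, 7]
  [39, -13, -38, -23, 49] -> [45, -7, -32, -17, 55] -> [-7, -32, -17] -> [-7, -17, -32] -> [7, 17, 32] -> [32, 17, 7]
  [-50, -34, -42, 29, -1, 16, 8, 46, -7, 7] -> [-44, -28, -36, 35, 5, 22, 14, 52, -1, 13] -> [-44, -28, -36, -1] -> [-1, -28, -36, -44] -> [1, 28, 36, 44] -> [44, 36, 28, 1]
  [18, 10, -15, 22, -32, -39, -4] -> [24, 16, -9, 28, -26, -33, 2] -> [-9, -26, -33] -> [-9, -26, -33] -> [9, 26, 33] -> [33, 26, 9]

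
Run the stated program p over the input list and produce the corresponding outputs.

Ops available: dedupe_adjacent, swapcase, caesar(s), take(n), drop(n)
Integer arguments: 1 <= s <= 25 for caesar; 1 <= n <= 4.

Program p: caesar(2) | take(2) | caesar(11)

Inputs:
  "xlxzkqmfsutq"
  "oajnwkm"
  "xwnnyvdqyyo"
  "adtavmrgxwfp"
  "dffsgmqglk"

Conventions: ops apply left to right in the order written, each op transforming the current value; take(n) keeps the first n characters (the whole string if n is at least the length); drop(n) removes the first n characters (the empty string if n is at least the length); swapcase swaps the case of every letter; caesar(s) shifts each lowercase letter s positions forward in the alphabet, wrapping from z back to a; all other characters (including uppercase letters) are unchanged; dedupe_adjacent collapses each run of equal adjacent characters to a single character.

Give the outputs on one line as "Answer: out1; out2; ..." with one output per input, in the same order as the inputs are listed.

Execution, op by op:
  "xlxzkqmfsutq" -> "znzbmsohuwvs" -> "zn" -> "ky"
  "oajnwkm" -> "qclpymo" -> "qc" -> "bn"
  "xwnnyvdqyyo" -> "zyppaxfsaaq" -> "zy" -> "kj"
  "adtavmrgxwfp" -> "cfvcxotizyhr" -> "cf" -> "nq"
  "dffsgmqglk" -> "fhhuiosinm" -> "fh" -> "qs"

"ky"; "bn"; "kj"; "nq"; "qs"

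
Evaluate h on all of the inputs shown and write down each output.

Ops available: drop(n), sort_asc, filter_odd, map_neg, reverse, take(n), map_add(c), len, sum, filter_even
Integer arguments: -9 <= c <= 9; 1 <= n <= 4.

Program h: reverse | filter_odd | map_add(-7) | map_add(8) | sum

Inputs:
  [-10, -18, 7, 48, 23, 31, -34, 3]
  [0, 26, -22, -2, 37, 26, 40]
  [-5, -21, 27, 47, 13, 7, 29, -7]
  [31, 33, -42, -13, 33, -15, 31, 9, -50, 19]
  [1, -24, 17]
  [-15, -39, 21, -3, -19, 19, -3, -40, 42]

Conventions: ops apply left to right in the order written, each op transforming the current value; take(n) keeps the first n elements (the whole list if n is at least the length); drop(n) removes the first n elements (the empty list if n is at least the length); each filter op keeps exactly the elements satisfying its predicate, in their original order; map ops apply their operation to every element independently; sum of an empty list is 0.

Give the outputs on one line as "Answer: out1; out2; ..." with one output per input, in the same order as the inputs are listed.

Execution, op by op:
  [-10, -18, 7, 48, 23, 31, -34, 3] -> [3, -34, 31, 23, 48, 7, -18, -10] -> [3, 31, 23, 7] -> [-4, 24, 16, 0] -> [4, 32, 24, 8] -> 68
  [0, 26, -22, -2, 37, 26, 40] -> [40, 26, 37, -2, -22, 26, 0] -> [37] -> [30] -> [38] -> 38
  [-5, -21, 27, 47, 13, 7, 29, -7] -> [-7, 29, 7, 13, 47, 27, -21, -5] -> [-7, 29, 7, 13, 47, 27, -21, -5] -> [-14, 22, 0, 6, 40, 20, -28, -12] -> [-6, 30, 8, 14, 48, 28, -20, -4] -> 98
  [31, 33, -42, -13, 33, -15, 31, 9, -50, 19] -> [19, -50, 9, 31, -15, 33, -13, -42, 33, 31] -> [19, 9, 31, -15, 33, -13, 33, 31] -> [12, 2, 24, -22, 26, -20, 26, 24] -> [20, 10, 32, -14, 34, -12, 34, 32] -> 136
  [1, -24, 17] -> [17, -24, 1] -> [17, 1] -> [10, -6] -> [18, 2] -> 20
  [-15, -39, 21, -3, -19, 19, -3, -40, 42] -> [42, -40, -3, 19, -19, -3, 21, -39, -15] -> [-3, 19, -19, -3, 21, -39, -15] -> [-10, 12, -26, -10, 14, -46, -22] -> [-2, 20, -18, -2, 22, -38, -14] -> -32

68; 38; 98; 136; 20; -32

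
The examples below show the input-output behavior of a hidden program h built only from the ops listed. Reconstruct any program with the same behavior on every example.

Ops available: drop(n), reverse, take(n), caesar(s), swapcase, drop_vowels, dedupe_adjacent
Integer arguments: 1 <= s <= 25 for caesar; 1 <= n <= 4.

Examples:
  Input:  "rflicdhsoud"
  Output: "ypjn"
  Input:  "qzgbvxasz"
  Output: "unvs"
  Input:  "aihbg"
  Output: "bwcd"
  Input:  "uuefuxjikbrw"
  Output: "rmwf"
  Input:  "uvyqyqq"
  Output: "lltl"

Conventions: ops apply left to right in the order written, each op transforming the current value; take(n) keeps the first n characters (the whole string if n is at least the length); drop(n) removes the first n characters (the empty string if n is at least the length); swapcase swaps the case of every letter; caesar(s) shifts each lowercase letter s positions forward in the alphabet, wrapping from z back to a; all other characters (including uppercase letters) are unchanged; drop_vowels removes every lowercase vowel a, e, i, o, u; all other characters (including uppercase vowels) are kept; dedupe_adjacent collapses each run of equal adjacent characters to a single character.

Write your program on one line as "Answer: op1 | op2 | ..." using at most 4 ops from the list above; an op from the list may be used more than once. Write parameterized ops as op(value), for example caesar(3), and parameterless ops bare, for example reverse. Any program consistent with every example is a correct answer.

reverse | caesar(24) | caesar(23) | take(4)

Check, running the answer program on each example:
  "rflicdhsoud" -> "duoshdcilfr" -> "bsmqfbagjdp" -> "ypjncyxdgam" -> "ypjn"
  "qzgbvxasz" -> "zsaxvbgzq" -> "xqyvtzexo" -> "unvsqwbul" -> "unvs"
  "aihbg" -> "gbhia" -> "ezfgy" -> "bwcdv" -> "bwcd"
  "uuefuxjikbrw" -> "wrbkijxufeuu" -> "upzighvsdcss" -> "rmwfdespazpp" -> "rmwf"
  "uvyqyqq" -> "qqyqyvu" -> "oowowts" -> "lltltqp" -> "lltl"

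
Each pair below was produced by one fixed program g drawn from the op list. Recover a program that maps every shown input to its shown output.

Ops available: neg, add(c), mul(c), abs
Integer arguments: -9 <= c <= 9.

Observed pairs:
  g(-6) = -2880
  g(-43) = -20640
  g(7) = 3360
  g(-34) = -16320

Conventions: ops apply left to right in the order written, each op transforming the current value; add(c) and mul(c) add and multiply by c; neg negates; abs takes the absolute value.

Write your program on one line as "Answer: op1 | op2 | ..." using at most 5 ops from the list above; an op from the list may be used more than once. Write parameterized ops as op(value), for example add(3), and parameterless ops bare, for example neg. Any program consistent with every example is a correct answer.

mul(4) | mul(8) | mul(-5) | mul(-3)

Check, running the answer program on each example:
  -6 -> -24 -> -192 -> 960 -> -2880
  -43 -> -172 -> -1376 -> 6880 -> -20640
  7 -> 28 -> 224 -> -1120 -> 3360
  -34 -> -136 -> -1088 -> 5440 -> -16320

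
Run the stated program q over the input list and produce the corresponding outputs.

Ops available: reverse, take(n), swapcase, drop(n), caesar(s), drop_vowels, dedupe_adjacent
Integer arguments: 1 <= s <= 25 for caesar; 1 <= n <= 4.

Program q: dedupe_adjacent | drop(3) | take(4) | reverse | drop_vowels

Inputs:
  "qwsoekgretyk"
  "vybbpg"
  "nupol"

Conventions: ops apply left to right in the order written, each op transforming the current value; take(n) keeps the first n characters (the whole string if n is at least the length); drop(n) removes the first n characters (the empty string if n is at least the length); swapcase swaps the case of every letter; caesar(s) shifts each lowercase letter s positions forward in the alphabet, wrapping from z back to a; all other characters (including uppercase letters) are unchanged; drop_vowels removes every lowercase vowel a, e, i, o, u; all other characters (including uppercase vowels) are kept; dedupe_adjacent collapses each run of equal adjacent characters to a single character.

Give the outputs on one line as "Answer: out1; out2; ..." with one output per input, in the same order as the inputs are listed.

"gk"; "gp"; "l"

Execution, op by op:
  "qwsoekgretyk" -> "qwsoekgretyk" -> "oekgretyk" -> "oekg" -> "gkeo" -> "gk"
  "vybbpg" -> "vybpg" -> "pg" -> "pg" -> "gp" -> "gp"
  "nupol" -> "nupol" -> "ol" -> "ol" -> "lo" -> "l"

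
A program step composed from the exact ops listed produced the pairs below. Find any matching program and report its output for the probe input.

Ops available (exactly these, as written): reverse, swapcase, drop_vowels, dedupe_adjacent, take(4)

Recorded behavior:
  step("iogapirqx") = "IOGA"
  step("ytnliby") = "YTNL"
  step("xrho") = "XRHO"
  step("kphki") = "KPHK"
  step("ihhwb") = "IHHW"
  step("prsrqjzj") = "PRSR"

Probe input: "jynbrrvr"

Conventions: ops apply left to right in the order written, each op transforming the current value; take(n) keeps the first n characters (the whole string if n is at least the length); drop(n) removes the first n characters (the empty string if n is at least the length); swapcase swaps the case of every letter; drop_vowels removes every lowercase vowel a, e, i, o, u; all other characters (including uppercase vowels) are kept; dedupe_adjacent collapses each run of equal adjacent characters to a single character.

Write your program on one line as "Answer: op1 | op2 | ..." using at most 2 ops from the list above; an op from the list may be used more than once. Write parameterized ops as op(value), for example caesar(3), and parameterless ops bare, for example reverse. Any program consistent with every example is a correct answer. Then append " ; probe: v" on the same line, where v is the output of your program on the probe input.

swapcase | take(4) ; probe: "JYNB"

Check, running the answer program on each example:
  "iogapirqx" -> "IOGAPIRQX" -> "IOGA"
  "ytnliby" -> "YTNLIBY" -> "YTNL"
  "xrho" -> "XRHO" -> "XRHO"
  "kphki" -> "KPHKI" -> "KPHK"
  "ihhwb" -> "IHHWB" -> "IHHW"
  "prsrqjzj" -> "PRSRQJZJ" -> "PRSR"
  probe: "jynbrrvr" -> "JYNBRRVR" -> "JYNB"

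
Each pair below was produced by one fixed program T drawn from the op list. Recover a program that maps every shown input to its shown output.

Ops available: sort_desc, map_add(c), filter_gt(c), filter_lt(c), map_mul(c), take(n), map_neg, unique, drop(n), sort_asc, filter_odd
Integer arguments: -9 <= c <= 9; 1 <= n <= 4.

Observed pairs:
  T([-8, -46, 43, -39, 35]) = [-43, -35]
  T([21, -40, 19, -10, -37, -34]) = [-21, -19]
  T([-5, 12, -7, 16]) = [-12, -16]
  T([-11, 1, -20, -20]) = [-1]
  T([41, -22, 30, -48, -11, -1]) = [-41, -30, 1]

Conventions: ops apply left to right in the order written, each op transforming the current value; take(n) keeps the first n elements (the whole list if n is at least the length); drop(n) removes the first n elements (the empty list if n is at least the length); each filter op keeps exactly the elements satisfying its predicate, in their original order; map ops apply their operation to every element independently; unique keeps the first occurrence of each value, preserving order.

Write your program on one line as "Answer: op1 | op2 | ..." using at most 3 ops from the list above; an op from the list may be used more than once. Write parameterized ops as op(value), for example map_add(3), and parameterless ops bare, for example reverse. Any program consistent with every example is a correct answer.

filter_gt(-2) | map_neg

Check, running the answer program on each example:
  [-8, -46, 43, -39, 35] -> [43, 35] -> [-43, -35]
  [21, -40, 19, -10, -37, -34] -> [21, 19] -> [-21, -19]
  [-5, 12, -7, 16] -> [12, 16] -> [-12, -16]
  [-11, 1, -20, -20] -> [1] -> [-1]
  [41, -22, 30, -48, -11, -1] -> [41, 30, -1] -> [-41, -30, 1]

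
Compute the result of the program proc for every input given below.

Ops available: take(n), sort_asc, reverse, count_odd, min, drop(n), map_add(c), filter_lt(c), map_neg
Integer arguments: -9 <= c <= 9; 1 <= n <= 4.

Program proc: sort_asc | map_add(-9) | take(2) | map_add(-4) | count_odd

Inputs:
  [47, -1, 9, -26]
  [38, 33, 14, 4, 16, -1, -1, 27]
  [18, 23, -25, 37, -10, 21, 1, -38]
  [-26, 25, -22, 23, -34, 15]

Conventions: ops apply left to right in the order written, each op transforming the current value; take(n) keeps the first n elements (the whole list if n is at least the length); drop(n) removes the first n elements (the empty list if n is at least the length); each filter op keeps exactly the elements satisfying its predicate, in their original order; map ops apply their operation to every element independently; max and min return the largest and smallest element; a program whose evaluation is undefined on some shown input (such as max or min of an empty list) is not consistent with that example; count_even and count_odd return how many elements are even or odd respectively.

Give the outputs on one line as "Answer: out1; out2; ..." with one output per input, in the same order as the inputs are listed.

Execution, op by op:
  [47, -1, 9, -26] -> [-26, -1, 9, 47] -> [-35, -10, 0, 38] -> [-35, -10] -> [-39, -14] -> 1
  [38, 33, 14, 4, 16, -1, -1, 27] -> [-1, -1, 4, 14, 16, 27, 33, 38] -> [-10, -10, -5, 5, 7, 18, 24, 29] -> [-10, -10] -> [-14, -14] -> 0
  [18, 23, -25, 37, -10, 21, 1, -38] -> [-38, -25, -10, 1, 18, 21, 23, 37] -> [-47, -34, -19, -8, 9, 12, 14, 28] -> [-47, -34] -> [-51, -38] -> 1
  [-26, 25, -22, 23, -34, 15] -> [-34, -26, -22, 15, 23, 25] -> [-43, -35, -31, 6, 14, 16] -> [-43, -35] -> [-47, -39] -> 2

1; 0; 1; 2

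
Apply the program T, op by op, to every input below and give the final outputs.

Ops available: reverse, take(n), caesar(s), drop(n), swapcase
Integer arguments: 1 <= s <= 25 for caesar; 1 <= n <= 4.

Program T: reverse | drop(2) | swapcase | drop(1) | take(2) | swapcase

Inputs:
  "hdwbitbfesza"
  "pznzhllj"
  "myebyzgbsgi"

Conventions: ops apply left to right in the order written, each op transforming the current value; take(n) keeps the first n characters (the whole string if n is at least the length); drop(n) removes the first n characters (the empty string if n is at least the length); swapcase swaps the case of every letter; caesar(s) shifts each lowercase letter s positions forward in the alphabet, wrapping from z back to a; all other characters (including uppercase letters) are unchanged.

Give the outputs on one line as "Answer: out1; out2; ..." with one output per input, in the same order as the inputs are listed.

Execution, op by op:
  "hdwbitbfesza" -> "azsefbtibwdh" -> "sefbtibwdh" -> "SEFBTIBWDH" -> "EFBTIBWDH" -> "EF" -> "ef"
  "pznzhllj" -> "jllhznzp" -> "lhznzp" -> "LHZNZP" -> "HZNZP" -> "HZ" -> "hz"
  "myebyzgbsgi" -> "igsbgzybeym" -> "sbgzybeym" -> "SBGZYBEYM" -> "BGZYBEYM" -> "BG" -> "bg"

"ef"; "hz"; "bg"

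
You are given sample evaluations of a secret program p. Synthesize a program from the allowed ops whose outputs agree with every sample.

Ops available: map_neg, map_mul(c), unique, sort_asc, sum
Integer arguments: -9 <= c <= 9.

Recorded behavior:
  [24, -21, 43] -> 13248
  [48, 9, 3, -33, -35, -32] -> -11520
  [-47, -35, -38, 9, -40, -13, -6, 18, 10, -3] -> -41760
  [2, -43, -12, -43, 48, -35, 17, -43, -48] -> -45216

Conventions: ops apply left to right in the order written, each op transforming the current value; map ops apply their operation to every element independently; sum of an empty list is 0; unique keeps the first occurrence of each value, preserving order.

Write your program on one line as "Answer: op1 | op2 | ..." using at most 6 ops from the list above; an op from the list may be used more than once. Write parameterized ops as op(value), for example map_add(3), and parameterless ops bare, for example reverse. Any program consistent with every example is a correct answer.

sort_asc | map_mul(8) | map_mul(4) | map_mul(3) | map_mul(3) | sum

Check, running the answer program on each example:
  [24, -21, 43] -> [-21, 24, 43] -> [-168, 192, 344] -> [-672, 768, 1376] -> [-2016, 2304, 4128] -> [-6048, 6912, 12384] -> 13248
  [48, 9, 3, -33, -35, -32] -> [-35, -33, -32, 3, 9, 48] -> [-280, -264, -256, 24, 72, 384] -> [-1120, -1056, -1024, 96, 288, 1536] -> [-3360, -3168, -3072, 288, 864, 4608] -> [-10080, -9504, -9216, 864, 2592, 13824] -> -11520
  [-47, -35, -38, 9, -40, -13, -6, 18, 10, -3] -> [-47, -40, -38, -35, -13, -6, -3, 9, 10, 18] -> [-376, -320, -304, -280, -104, -48, -24, 72, 80, 144] -> [-1504, -1280, -1216, -1120, -416, -192, -96, 288, 320, 576] -> [-4512, -3840, -3648, -3360, -1248, -576, -288, 864, 960, 1728] -> [-13536, -11520, -10944, -10080, -3744, -1728, -864, 2592, 2880, 5184] -> -41760
  [2, -43, -12, -43, 48, -35, 17, -43, -48] -> [-48, -43, -43, -43, -35, -12, 2, 17, 48] -> [-384, -344, -344, -344, -280, -96, 16, 136, 384] -> [-1536, -1376, -1376, -1376, -1120, -384, 64, 544, 1536] -> [-4608, -4128, -4128, -4128, -3360, -1152, 192, 1632, 4608] -> [-13824, -12384, -12384, -12384, -10080, -3456, 576, 4896, 13824] -> -45216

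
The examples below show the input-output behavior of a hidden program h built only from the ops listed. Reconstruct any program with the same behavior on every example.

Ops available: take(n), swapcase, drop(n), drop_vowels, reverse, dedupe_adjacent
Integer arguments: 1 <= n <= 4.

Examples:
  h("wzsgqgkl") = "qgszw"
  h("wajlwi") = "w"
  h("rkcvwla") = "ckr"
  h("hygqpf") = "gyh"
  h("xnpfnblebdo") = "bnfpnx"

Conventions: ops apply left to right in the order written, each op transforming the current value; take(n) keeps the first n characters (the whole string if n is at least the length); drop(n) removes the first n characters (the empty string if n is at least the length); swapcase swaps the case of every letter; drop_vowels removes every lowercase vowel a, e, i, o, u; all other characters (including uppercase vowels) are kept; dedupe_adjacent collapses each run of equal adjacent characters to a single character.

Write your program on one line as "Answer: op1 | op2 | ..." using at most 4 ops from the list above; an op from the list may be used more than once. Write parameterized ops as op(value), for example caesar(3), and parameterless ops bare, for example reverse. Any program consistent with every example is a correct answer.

reverse | drop_vowels | drop(3)

Check, running the answer program on each example:
  "wzsgqgkl" -> "lkgqgszw" -> "lkgqgszw" -> "qgszw"
  "wajlwi" -> "iwljaw" -> "wljw" -> "w"
  "rkcvwla" -> "alwvckr" -> "lwvckr" -> "ckr"
  "hygqpf" -> "fpqgyh" -> "fpqgyh" -> "gyh"
  "xnpfnblebdo" -> "odbelbnfpnx" -> "dblbnfpnx" -> "bnfpnx"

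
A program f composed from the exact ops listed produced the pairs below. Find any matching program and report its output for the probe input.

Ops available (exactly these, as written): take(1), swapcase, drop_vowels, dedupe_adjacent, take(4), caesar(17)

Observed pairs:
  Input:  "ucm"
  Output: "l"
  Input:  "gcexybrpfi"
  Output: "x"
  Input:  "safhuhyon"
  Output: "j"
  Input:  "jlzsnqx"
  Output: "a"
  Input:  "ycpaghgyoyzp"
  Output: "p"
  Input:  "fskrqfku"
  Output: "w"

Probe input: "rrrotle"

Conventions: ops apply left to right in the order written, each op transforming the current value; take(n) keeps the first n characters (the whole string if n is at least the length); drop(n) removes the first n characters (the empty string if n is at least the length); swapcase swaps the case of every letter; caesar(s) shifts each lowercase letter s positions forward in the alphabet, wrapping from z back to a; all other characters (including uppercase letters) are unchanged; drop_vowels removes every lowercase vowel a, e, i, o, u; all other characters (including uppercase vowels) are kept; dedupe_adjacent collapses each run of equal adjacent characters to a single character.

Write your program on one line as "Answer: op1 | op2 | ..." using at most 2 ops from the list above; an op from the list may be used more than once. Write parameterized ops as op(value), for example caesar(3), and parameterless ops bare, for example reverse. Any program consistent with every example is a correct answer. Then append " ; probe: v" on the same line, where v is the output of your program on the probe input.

take(1) | caesar(17) ; probe: "i"

Check, running the answer program on each example:
  "ucm" -> "u" -> "l"
  "gcexybrpfi" -> "g" -> "x"
  "safhuhyon" -> "s" -> "j"
  "jlzsnqx" -> "j" -> "a"
  "ycpaghgyoyzp" -> "y" -> "p"
  "fskrqfku" -> "f" -> "w"
  probe: "rrrotle" -> "r" -> "i"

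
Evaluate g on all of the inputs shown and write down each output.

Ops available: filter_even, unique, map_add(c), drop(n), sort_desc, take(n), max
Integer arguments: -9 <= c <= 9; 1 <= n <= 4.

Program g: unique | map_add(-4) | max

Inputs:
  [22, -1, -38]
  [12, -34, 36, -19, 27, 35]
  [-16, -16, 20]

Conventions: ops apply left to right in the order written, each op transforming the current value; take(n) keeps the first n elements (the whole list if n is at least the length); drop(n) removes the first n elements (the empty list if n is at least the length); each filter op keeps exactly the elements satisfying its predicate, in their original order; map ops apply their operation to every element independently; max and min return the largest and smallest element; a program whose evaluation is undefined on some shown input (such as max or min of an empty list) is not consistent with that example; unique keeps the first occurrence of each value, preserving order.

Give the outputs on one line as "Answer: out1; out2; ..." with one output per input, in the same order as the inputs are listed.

Execution, op by op:
  [22, -1, -38] -> [22, -1, -38] -> [18, -5, -42] -> 18
  [12, -34, 36, -19, 27, 35] -> [12, -34, 36, -19, 27, 35] -> [8, -38, 32, -23, 23, 31] -> 32
  [-16, -16, 20] -> [-16, 20] -> [-20, 16] -> 16

18; 32; 16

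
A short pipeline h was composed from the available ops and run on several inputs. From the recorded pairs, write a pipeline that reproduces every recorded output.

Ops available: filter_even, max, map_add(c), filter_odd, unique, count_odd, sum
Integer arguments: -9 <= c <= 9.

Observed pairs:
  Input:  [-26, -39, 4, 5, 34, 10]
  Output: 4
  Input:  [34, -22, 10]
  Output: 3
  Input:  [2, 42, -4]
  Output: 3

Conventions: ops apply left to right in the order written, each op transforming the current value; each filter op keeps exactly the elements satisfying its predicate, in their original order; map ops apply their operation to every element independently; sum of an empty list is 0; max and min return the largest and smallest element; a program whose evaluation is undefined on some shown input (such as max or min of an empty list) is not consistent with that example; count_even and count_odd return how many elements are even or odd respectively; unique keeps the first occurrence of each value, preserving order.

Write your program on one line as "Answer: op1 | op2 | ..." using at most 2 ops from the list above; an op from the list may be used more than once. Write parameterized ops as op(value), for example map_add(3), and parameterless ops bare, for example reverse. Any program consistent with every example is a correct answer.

map_add(9) | count_odd

Check, running the answer program on each example:
  [-26, -39, 4, 5, 34, 10] -> [-17, -30, 13, 14, 43, 19] -> 4
  [34, -22, 10] -> [43, -13, 19] -> 3
  [2, 42, -4] -> [11, 51, 5] -> 3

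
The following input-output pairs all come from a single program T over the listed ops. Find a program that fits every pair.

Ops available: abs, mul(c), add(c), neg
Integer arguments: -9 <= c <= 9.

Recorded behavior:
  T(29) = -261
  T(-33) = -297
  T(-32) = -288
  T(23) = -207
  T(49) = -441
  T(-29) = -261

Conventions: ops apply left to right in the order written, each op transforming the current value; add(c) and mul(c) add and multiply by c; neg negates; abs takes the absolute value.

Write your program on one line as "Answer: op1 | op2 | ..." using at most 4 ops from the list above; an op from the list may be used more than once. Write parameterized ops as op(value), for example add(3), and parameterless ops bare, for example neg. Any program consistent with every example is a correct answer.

mul(9) | abs | neg

Check, running the answer program on each example:
  29 -> 261 -> 261 -> -261
  -33 -> -297 -> 297 -> -297
  -32 -> -288 -> 288 -> -288
  23 -> 207 -> 207 -> -207
  49 -> 441 -> 441 -> -441
  -29 -> -261 -> 261 -> -261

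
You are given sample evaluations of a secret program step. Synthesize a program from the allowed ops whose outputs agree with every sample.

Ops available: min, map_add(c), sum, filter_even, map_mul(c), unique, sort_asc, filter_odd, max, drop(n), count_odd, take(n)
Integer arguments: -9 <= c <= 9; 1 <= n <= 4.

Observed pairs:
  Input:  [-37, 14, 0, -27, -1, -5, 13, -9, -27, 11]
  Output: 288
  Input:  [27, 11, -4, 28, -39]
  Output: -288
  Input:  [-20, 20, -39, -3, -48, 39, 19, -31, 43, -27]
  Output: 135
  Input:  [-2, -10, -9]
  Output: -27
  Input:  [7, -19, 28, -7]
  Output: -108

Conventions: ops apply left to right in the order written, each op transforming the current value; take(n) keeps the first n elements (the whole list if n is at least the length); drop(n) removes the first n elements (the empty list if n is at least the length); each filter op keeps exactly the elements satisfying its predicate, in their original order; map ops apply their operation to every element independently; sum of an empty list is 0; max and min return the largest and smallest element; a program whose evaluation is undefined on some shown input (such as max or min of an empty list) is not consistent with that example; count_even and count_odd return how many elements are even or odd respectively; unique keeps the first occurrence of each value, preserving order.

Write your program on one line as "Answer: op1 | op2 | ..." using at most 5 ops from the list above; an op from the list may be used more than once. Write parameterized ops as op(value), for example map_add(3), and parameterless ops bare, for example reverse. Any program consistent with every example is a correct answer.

unique | map_add(5) | map_mul(-9) | take(1) | sum

Check, running the answer program on each example:
  [-37, 14, 0, -27, -1, -5, 13, -9, -27, 11] -> [-37, 14, 0, -27, -1, -5, 13, -9, 11] -> [-32, 19, 5, -22, 4, 0, 18, -4, 16] -> [288, -171, -45, 198, -36, 0, -162, 36, -144] -> [288] -> 288
  [27, 11, -4, 28, -39] -> [27, 11, -4, 28, -39] -> [32, 16, 1, 33, -34] -> [-288, -144, -9, -297, 306] -> [-288] -> -288
  [-20, 20, -39, -3, -48, 39, 19, -31, 43, -27] -> [-20, 20, -39, -3, -48, 39, 19, -31, 43, -27] -> [-15, 25, -34, 2, -43, 44, 24, -26, 48, -22] -> [135, -225, 306, -18, 387, -396, -216, 234, -432, 198] -> [135] -> 135
  [-2, -10, -9] -> [-2, -10, -9] -> [3, -5, -4] -> [-27, 45, 36] -> [-27] -> -27
  [7, -19, 28, -7] -> [7, -19, 28, -7] -> [12, -14, 33, -2] -> [-108, 126, -297, 18] -> [-108] -> -108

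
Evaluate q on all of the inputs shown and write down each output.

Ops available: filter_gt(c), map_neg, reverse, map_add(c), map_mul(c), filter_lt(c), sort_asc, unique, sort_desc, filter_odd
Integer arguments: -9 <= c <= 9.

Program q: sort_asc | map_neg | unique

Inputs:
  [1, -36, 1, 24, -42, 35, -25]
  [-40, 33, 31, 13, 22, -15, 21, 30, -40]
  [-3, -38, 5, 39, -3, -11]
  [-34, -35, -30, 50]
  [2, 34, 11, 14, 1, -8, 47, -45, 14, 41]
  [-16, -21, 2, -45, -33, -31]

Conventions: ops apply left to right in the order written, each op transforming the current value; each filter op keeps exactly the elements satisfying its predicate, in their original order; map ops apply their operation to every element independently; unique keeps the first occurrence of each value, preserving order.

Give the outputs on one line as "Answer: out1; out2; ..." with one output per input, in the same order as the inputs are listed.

Execution, op by op:
  [1, -36, 1, 24, -42, 35, -25] -> [-42, -36, -25, 1, 1, 24, 35] -> [42, 36, 25, -1, -1, -24, -35] -> [42, 36, 25, -1, -24, -35]
  [-40, 33, 31, 13, 22, -15, 21, 30, -40] -> [-40, -40, -15, 13, 21, 22, 30, 31, 33] -> [40, 40, 15, -13, -21, -22, -30, -31, -33] -> [40, 15, -13, -21, -22, -30, -31, -33]
  [-3, -38, 5, 39, -3, -11] -> [-38, -11, -3, -3, 5, 39] -> [38, 11, 3, 3, -5, -39] -> [38, 11, 3, -5, -39]
  [-34, -35, -30, 50] -> [-35, -34, -30, 50] -> [35, 34, 30, -50] -> [35, 34, 30, -50]
  [2, 34, 11, 14, 1, -8, 47, -45, 14, 41] -> [-45, -8, 1, 2, 11, 14, 14, 34, 41, 47] -> [45, 8, -1, -2, -11, -14, -14, -34, -41, -47] -> [45, 8, -1, -2, -11, -14, -34, -41, -47]
  [-16, -21, 2, -45, -33, -31] -> [-45, -33, -31, -21, -16, 2] -> [45, 33, 31, 21, 16, -2] -> [45, 33, 31, 21, 16, -2]

[42, 36, 25, -1, -24, -35]; [40, 15, -13, -21, -22, -30, -31, -33]; [38, 11, 3, -5, -39]; [35, 34, 30, -50]; [45, 8, -1, -2, -11, -14, -34, -41, -47]; [45, 33, 31, 21, 16, -2]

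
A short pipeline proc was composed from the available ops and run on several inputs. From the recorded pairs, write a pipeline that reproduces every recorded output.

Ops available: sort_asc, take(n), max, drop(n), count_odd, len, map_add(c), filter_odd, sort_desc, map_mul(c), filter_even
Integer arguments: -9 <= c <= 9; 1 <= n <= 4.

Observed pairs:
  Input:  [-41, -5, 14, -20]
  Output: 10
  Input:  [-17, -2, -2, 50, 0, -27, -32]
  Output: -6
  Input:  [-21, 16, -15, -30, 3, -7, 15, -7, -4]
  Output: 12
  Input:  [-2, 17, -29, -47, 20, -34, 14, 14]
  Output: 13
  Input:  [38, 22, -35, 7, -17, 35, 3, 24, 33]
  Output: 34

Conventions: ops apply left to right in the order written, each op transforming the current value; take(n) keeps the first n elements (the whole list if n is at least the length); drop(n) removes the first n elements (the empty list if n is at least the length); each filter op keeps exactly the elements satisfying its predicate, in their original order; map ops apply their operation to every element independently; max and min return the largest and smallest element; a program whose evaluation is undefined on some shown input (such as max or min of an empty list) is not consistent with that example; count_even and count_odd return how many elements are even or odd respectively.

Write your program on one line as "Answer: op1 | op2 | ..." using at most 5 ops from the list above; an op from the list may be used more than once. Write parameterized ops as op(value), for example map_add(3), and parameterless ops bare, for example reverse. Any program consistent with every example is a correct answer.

map_add(-4) | take(3) | sort_asc | max

Check, running the answer program on each example:
  [-41, -5, 14, -20] -> [-45, -9, 10, -24] -> [-45, -9, 10] -> [-45, -9, 10] -> 10
  [-17, -2, -2, 50, 0, -27, -32] -> [-21, -6, -6, 46, -4, -31, -36] -> [-21, -6, -6] -> [-21, -6, -6] -> -6
  [-21, 16, -15, -30, 3, -7, 15, -7, -4] -> [-25, 12, -19, -34, -1, -11, 11, -11, -8] -> [-25, 12, -19] -> [-25, -19, 12] -> 12
  [-2, 17, -29, -47, 20, -34, 14, 14] -> [-6, 13, -33, -51, 16, -38, 10, 10] -> [-6, 13, -33] -> [-33, -6, 13] -> 13
  [38, 22, -35, 7, -17, 35, 3, 24, 33] -> [34, 18, -39, 3, -21, 31, -1, 20, 29] -> [34, 18, -39] -> [-39, 18, 34] -> 34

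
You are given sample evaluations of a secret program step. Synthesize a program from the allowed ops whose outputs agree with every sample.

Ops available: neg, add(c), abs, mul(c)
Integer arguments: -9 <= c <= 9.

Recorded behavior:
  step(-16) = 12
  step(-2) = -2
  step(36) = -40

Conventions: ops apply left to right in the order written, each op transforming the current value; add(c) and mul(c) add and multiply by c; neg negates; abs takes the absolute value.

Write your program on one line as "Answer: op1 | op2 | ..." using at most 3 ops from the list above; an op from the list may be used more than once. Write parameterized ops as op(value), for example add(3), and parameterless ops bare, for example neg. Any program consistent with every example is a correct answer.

add(4) | neg

Check, running the answer program on each example:
  -16 -> -12 -> 12
  -2 -> 2 -> -2
  36 -> 40 -> -40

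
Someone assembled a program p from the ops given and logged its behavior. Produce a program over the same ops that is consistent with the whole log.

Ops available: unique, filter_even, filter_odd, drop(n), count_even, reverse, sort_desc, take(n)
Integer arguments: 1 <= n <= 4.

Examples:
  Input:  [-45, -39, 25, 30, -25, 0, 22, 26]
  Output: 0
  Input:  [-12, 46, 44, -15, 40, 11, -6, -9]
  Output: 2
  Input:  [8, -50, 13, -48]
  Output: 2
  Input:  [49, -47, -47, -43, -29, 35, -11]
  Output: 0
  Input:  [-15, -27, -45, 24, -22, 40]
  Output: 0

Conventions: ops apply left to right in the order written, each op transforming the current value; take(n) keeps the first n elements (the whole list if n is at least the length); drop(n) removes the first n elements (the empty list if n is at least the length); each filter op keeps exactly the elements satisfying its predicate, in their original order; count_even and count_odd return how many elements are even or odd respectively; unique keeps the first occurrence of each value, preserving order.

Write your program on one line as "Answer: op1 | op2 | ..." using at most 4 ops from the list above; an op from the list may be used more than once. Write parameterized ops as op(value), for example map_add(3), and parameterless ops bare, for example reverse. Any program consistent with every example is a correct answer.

unique | take(2) | filter_even | count_even

Check, running the answer program on each example:
  [-45, -39, 25, 30, -25, 0, 22, 26] -> [-45, -39, 25, 30, -25, 0, 22, 26] -> [-45, -39] -> [] -> 0
  [-12, 46, 44, -15, 40, 11, -6, -9] -> [-12, 46, 44, -15, 40, 11, -6, -9] -> [-12, 46] -> [-12, 46] -> 2
  [8, -50, 13, -48] -> [8, -50, 13, -48] -> [8, -50] -> [8, -50] -> 2
  [49, -47, -47, -43, -29, 35, -11] -> [49, -47, -43, -29, 35, -11] -> [49, -47] -> [] -> 0
  [-15, -27, -45, 24, -22, 40] -> [-15, -27, -45, 24, -22, 40] -> [-15, -27] -> [] -> 0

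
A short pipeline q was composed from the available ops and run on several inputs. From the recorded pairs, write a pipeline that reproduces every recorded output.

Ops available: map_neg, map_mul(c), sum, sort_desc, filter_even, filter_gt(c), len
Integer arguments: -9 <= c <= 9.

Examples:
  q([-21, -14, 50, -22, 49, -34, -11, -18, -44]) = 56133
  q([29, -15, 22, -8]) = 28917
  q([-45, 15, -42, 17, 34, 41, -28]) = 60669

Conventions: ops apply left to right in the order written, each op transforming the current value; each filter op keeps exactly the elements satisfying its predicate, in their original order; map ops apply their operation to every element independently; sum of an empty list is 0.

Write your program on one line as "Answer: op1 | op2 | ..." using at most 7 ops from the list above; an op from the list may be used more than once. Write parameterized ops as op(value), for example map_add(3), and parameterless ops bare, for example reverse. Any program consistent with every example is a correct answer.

sort_desc | map_mul(7) | map_mul(-9) | map_mul(-9) | filter_gt(5) | sum

Check, running the answer program on each example:
  [-21, -14, 50, -22, 49, -34, -11, -18, -44] -> [50, 49, -11, -14, -18, -21, -22, -34, -44] -> [350, 343, -77, -98, -126, -147, -154, -238, -308] -> [-3150, -3087, 693, 882, 1134, 1323, 1386, 2142, 2772] -> [28350, 27783, -6237, -7938, -10206, -11907, -12474, -19278, -24948] -> [28350, 27783] -> 56133
  [29, -15, 22, -8] -> [29, 22, -8, -15] -> [203, 154, -56, -105] -> [-1827, -1386, 504, 945] -> [16443, 12474, -4536, -8505] -> [16443, 12474] -> 28917
  [-45, 15, -42, 17, 34, 41, -28] -> [41, 34, 17, 15, -28, -42, -45] -> [287, 238, 119, 105, -196, -294, -315] -> [-2583, -2142, -1071, -945, 1764, 2646, 2835] -> [23247, 19278, 9639, 8505, -15876, -23814, -25515] -> [23247, 19278, 9639, 8505] -> 60669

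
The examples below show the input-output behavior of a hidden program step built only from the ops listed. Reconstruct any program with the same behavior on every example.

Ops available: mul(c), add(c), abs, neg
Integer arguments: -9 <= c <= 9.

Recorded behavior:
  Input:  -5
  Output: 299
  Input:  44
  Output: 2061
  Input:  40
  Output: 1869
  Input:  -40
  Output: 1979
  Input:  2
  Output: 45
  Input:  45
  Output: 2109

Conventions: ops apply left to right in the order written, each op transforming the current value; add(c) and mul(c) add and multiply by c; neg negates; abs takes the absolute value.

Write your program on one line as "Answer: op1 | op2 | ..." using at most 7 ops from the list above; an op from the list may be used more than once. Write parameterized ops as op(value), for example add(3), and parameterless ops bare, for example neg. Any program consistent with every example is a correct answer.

add(-1) | mul(-6) | mul(8) | add(7) | abs | add(4)

Check, running the answer program on each example:
  -5 -> -6 -> 36 -> 288 -> 295 -> 295 -> 299
  44 -> 43 -> -258 -> -2064 -> -2057 -> 2057 -> 2061
  40 -> 39 -> -234 -> -1872 -> -1865 -> 1865 -> 1869
  -40 -> -41 -> 246 -> 1968 -> 1975 -> 1975 -> 1979
  2 -> 1 -> -6 -> -48 -> -41 -> 41 -> 45
  45 -> 44 -> -264 -> -2112 -> -2105 -> 2105 -> 2109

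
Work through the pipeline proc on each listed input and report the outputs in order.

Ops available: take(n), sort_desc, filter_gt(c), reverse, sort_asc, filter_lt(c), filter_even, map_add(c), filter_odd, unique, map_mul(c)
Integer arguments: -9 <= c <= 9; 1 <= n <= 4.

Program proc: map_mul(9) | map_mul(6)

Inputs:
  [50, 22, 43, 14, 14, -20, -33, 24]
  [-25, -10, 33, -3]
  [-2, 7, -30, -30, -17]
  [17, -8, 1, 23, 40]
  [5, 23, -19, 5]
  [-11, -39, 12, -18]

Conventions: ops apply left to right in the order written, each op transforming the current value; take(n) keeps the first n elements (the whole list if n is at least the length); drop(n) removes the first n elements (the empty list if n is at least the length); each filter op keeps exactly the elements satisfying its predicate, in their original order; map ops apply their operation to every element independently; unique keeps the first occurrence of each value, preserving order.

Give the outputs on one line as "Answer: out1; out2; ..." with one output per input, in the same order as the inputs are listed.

[2700, 1188, 2322, 756, 756, -1080, -1782, 1296]; [-1350, -540, 1782, -162]; [-108, 378, -1620, -1620, -918]; [918, -432, 54, 1242, 2160]; [270, 1242, -1026, 270]; [-594, -2106, 648, -972]

Execution, op by op:
  [50, 22, 43, 14, 14, -20, -33, 24] -> [450, 198, 387, 126, 126, -180, -297, 216] -> [2700, 1188, 2322, 756, 756, -1080, -1782, 1296]
  [-25, -10, 33, -3] -> [-225, -90, 297, -27] -> [-1350, -540, 1782, -162]
  [-2, 7, -30, -30, -17] -> [-18, 63, -270, -270, -153] -> [-108, 378, -1620, -1620, -918]
  [17, -8, 1, 23, 40] -> [153, -72, 9, 207, 360] -> [918, -432, 54, 1242, 2160]
  [5, 23, -19, 5] -> [45, 207, -171, 45] -> [270, 1242, -1026, 270]
  [-11, -39, 12, -18] -> [-99, -351, 108, -162] -> [-594, -2106, 648, -972]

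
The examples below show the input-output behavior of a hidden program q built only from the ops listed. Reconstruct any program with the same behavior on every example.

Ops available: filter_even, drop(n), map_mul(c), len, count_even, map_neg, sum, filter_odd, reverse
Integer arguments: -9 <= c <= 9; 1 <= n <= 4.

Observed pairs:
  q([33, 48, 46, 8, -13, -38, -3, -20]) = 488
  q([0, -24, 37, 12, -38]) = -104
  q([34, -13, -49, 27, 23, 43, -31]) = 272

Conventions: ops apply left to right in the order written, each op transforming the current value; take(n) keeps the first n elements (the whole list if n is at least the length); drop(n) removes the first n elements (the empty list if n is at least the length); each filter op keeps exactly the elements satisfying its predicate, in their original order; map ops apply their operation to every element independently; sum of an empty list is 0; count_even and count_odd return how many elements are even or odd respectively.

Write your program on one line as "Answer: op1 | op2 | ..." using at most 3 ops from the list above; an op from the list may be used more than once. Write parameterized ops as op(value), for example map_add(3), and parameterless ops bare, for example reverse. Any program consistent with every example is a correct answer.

map_mul(-8) | map_neg | sum

Check, running the answer program on each example:
  [33, 48, 46, 8, -13, -38, -3, -20] -> [-264, -384, -368, -64, 104, 304, 24, 160] -> [264, 384, 368, 64, -104, -304, -24, -160] -> 488
  [0, -24, 37, 12, -38] -> [0, 192, -296, -96, 304] -> [0, -192, 296, 96, -304] -> -104
  [34, -13, -49, 27, 23, 43, -31] -> [-272, 104, 392, -216, -184, -344, 248] -> [272, -104, -392, 216, 184, 344, -248] -> 272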